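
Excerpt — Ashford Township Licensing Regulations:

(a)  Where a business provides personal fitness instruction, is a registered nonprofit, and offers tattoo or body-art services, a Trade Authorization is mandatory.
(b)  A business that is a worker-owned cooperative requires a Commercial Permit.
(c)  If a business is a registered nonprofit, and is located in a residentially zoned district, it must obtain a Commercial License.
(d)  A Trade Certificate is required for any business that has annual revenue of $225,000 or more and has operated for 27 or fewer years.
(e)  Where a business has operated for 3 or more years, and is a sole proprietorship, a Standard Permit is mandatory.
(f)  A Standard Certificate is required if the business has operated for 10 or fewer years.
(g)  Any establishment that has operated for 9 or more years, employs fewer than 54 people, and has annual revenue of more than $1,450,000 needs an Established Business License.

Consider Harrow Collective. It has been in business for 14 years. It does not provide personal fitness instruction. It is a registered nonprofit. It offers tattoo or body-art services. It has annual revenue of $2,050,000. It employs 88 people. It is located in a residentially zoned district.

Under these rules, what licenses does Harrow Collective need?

(a) does not provide personal fitness instruction; is a registered nonprofit; offers tattoo or body-art services → Trade Authorization not required.
(b) is a registered nonprofit (not: is a worker-owned cooperative) → Commercial Permit not required.
(c) is a registered nonprofit; is located in a residentially zoned district → Commercial License required.
(d) revenue $2,050,000 ≥ $225,000; years in business 14 ≤ 27 → Trade Certificate required.
(e) years in business 14 ≥ 3; is a registered nonprofit (not: is a sole proprietorship) → Standard Permit not required.
(f) years in business 14 > 10 → Standard Certificate not required.
(g) years in business 14 ≥ 9; employees 88 ≥ 54; revenue $2,050,000 > $1,450,000 → Established Business License not required.

Commercial License, Trade Certificate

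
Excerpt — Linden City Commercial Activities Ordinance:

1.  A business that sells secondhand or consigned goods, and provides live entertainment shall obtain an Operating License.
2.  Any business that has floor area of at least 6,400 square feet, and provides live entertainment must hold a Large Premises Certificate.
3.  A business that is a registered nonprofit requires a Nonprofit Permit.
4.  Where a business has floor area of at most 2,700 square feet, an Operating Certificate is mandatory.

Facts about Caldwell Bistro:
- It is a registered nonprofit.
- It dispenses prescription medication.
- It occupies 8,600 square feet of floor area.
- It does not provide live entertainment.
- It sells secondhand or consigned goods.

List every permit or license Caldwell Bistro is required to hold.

1. sells secondhand or consigned goods; does not provide live entertainment → Operating License not required.
2. floor area 8,600 square feet ≥ 6,400 square feet; does not provide live entertainment → Large Premises Certificate not required.
3. is a registered nonprofit → Nonprofit Permit required.
4. floor area 8,600 square feet > 2,700 square feet → Operating Certificate not required.

Nonprofit Permit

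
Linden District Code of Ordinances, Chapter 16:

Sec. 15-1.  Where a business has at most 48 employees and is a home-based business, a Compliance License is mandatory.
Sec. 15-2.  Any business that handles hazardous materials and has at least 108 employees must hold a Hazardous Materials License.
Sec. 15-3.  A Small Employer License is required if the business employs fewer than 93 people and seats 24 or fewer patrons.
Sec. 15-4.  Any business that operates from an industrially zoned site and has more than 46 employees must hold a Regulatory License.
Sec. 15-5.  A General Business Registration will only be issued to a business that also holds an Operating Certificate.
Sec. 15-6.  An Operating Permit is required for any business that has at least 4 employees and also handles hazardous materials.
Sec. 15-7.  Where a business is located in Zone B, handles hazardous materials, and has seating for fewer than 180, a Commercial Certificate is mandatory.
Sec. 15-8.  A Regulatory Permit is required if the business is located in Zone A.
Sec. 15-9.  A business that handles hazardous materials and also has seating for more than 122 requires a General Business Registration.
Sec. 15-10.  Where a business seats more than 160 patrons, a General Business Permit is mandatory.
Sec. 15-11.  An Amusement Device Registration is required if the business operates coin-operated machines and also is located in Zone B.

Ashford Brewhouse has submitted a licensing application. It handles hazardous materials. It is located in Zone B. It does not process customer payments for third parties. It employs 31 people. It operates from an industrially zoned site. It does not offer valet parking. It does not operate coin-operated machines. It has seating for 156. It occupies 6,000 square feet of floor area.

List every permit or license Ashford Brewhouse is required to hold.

Sec. 15-1. employees 31 ≤ 48; operates from an industrially zoned site (not: is a home-based business) → Compliance License not required.
Sec. 15-2. handles hazardous materials; employees 31 < 108 → Hazardous Materials License not required.
Sec. 15-3. employees 31 < 93; seating 156 > 24 → Small Employer License not required.
Sec. 15-4. operates from an industrially zoned site; employees 31 ≤ 46 → Regulatory License not required.
Sec. 15-5. General Business Registration is required → Operating Certificate also required.
Sec. 15-6. employees 31 ≥ 4; handles hazardous materials → Operating Permit required.
Sec. 15-7. is located in Zone B; handles hazardous materials; seating 156 < 180 → Commercial Certificate required.
Sec. 15-8. is located in Zone B (not: is located in Zone A) → Regulatory Permit not required.
Sec. 15-9. handles hazardous materials; seating 156 > 122 → General Business Registration required.
Sec. 15-10. seating 156 ≤ 160 → General Business Permit not required.
Sec. 15-11. does not operate coin-operated machines; is located in Zone B → Amusement Device Registration not required.

Commercial Certificate, General Business Registration, Operating Certificate, Operating Permit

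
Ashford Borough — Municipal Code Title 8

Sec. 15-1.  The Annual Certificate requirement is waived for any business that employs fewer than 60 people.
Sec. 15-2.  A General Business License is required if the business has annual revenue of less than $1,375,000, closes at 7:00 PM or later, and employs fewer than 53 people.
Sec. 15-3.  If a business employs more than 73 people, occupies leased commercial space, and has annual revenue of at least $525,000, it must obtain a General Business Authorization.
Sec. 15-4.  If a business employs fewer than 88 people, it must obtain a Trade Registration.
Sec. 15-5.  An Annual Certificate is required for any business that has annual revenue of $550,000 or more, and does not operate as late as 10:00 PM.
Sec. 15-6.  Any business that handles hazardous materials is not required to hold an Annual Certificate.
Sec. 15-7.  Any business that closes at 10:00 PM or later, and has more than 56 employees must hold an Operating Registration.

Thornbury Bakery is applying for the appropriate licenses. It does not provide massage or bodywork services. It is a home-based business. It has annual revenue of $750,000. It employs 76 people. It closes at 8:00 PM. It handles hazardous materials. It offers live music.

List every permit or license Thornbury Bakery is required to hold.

Trade Registration

Sec. 15-1. employees 76 ≥ 60 → Annual Certificate exemption does not apply.
Sec. 15-2. revenue $750,000 < $1,375,000; closes 8:00 PM, after 7:00 PM; employees 76 ≥ 53 → General Business License not required.
Sec. 15-3. employees 76 > 73; is a home-based business (not: occupies leased commercial space); revenue $750,000 ≥ $525,000 → General Business Authorization not required.
Sec. 15-4. employees 76 < 88 → Trade Registration required.
Sec. 15-5. revenue $750,000 ≥ $550,000; closes 8:00 PM, at/before 10:00 PM → Annual Certificate required.
Sec. 15-6. handles hazardous materials → exempt from Annual Certificate.
Sec. 15-7. closes 8:00 PM, at/before 10:00 PM; employees 76 > 56 → Operating Registration not required.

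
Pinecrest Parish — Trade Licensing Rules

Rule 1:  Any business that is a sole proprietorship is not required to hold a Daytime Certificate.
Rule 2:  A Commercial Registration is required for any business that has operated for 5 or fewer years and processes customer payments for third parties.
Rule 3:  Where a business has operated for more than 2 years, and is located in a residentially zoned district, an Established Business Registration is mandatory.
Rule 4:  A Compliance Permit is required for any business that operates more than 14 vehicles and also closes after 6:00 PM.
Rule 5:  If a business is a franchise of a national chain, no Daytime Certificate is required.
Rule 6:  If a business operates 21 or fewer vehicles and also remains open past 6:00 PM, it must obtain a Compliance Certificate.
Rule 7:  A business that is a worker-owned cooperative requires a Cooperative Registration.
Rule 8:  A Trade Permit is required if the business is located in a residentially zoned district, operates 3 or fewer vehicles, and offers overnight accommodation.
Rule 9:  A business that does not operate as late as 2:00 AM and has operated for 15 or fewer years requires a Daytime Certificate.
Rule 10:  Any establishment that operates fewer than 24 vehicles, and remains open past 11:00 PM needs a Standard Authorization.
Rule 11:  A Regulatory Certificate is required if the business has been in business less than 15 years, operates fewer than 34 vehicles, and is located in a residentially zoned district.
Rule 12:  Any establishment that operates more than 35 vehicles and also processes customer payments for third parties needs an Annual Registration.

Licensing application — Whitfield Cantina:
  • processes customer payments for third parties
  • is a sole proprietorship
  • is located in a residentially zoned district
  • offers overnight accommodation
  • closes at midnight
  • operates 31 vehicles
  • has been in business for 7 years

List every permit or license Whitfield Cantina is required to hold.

Compliance Permit, Established Business Registration, Regulatory Certificate

Rule 1: is a sole proprietorship → exempt from Daytime Certificate.
Rule 2: years in business 7 > 5; processes customer payments for third parties → Commercial Registration not required.
Rule 3: years in business 7 > 2; is located in a residentially zoned district → Established Business Registration required.
Rule 4: vehicles 31 > 14; closes midnight, after 6:00 PM → Compliance Permit required.
Rule 5: is a sole proprietorship (not: is a franchise of a national chain) → Daytime Certificate exemption does not apply.
Rule 6: vehicles 31 > 21; closes midnight, after 6:00 PM → Compliance Certificate not required.
Rule 7: is a sole proprietorship (not: is a worker-owned cooperative) → Cooperative Registration not required.
Rule 8: is located in a residentially zoned district; vehicles 31 > 3; offers overnight accommodation → Trade Permit not required.
Rule 9: closes midnight, at/before 2:00 AM; years in business 7 ≤ 15 → Daytime Certificate required.
Rule 10: vehicles 31 ≥ 24; closes midnight, after 11:00 PM → Standard Authorization not required.
Rule 11: years in business 7 < 15; vehicles 31 < 34; is located in a residentially zoned district → Regulatory Certificate required.
Rule 12: vehicles 31 ≤ 35; processes customer payments for third parties → Annual Registration not required.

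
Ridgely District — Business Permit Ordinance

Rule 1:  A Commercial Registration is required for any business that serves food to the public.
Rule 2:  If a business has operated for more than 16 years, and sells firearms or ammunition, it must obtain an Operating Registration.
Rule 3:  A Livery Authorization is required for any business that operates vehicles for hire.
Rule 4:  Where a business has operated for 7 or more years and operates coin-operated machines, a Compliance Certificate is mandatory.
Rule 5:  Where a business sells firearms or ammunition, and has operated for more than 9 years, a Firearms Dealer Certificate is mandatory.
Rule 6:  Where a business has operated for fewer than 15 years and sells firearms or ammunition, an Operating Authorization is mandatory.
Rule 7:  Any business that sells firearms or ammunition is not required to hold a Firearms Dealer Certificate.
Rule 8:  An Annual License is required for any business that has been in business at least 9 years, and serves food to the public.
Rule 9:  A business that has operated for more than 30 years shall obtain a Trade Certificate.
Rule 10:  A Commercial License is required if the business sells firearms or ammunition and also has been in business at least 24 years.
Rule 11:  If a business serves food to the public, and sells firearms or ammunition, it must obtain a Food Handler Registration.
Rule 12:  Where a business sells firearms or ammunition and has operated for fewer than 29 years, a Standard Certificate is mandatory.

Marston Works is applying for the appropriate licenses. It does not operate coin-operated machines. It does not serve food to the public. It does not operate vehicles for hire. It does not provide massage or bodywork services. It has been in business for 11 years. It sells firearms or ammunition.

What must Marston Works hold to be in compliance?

Rule 1: does not serve food to the public → Commercial Registration not required.
Rule 2: years in business 11 ≤ 16; sells firearms or ammunition → Operating Registration not required.
Rule 3: does not operate vehicles for hire → Livery Authorization not required.
Rule 4: years in business 11 ≥ 7; does not operate coin-operated machines → Compliance Certificate not required.
Rule 5: sells firearms or ammunition; years in business 11 > 9 → Firearms Dealer Certificate required.
Rule 6: years in business 11 < 15; sells firearms or ammunition → Operating Authorization required.
Rule 7: sells firearms or ammunition → exempt from Firearms Dealer Certificate.
Rule 8: years in business 11 ≥ 9; does not serve food to the public → Annual License not required.
Rule 9: years in business 11 ≤ 30 → Trade Certificate not required.
Rule 10: sells firearms or ammunition; years in business 11 < 24 → Commercial License not required.
Rule 11: does not serve food to the public; sells firearms or ammunition → Food Handler Registration not required.
Rule 12: sells firearms or ammunition; years in business 11 < 29 → Standard Certificate required.

Operating Authorization, Standard Certificate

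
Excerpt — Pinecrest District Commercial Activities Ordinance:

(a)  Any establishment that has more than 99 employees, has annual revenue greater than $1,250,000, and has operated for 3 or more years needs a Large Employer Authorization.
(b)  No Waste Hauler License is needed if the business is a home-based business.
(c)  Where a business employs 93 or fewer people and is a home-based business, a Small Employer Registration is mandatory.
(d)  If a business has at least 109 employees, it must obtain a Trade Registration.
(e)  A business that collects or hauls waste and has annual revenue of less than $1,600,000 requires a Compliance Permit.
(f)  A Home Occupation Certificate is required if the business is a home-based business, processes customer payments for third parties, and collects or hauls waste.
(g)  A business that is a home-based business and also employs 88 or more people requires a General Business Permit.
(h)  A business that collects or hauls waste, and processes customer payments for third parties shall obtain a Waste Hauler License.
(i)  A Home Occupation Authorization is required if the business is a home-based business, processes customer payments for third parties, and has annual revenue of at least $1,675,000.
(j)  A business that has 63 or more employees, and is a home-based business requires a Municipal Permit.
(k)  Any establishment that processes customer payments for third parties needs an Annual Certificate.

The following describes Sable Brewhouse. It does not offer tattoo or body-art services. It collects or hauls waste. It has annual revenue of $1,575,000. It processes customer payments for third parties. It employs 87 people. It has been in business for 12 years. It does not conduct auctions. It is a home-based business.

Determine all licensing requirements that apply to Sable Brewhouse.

Annual Certificate, Compliance Permit, Home Occupation Certificate, Municipal Permit, Small Employer Registration

(a) employees 87 ≤ 99; revenue $1,575,000 > $1,250,000; years in business 12 ≥ 3 → Large Employer Authorization not required.
(b) is a home-based business → exempt from Waste Hauler License.
(c) employees 87 ≤ 93; is a home-based business → Small Employer Registration required.
(d) employees 87 < 109 → Trade Registration not required.
(e) collects or hauls waste; revenue $1,575,000 < $1,600,000 → Compliance Permit required.
(f) is a home-based business; processes customer payments for third parties; collects or hauls waste → Home Occupation Certificate required.
(g) is a home-based business; employees 87 < 88 → General Business Permit not required.
(h) collects or hauls waste; processes customer payments for third parties → Waste Hauler License required.
(i) is a home-based business; processes customer payments for third parties; revenue $1,575,000 < $1,675,000 → Home Occupation Authorization not required.
(j) employees 87 ≥ 63; is a home-based business → Municipal Permit required.
(k) processes customer payments for third parties → Annual Certificate required.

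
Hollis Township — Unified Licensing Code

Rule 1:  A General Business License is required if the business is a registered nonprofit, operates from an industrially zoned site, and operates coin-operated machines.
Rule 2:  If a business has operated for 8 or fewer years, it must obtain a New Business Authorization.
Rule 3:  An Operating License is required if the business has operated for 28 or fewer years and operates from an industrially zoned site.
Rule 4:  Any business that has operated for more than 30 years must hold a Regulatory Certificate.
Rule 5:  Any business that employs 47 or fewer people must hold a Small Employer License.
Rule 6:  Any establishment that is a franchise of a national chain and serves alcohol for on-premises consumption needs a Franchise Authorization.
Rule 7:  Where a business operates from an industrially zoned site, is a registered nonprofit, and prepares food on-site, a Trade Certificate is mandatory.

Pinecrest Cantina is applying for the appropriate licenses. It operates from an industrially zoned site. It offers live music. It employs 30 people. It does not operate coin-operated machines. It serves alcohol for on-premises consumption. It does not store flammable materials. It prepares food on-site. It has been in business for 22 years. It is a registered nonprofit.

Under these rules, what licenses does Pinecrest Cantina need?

Rule 1: is a registered nonprofit; operates from an industrially zoned site; does not operate coin-operated machines → General Business License not required.
Rule 2: years in business 22 > 8 → New Business Authorization not required.
Rule 3: years in business 22 ≤ 28; operates from an industrially zoned site → Operating License required.
Rule 4: years in business 22 ≤ 30 → Regulatory Certificate not required.
Rule 5: employees 30 ≤ 47 → Small Employer License required.
Rule 6: is a registered nonprofit (not: is a franchise of a national chain); serves alcohol for on-premises consumption → Franchise Authorization not required.
Rule 7: operates from an industrially zoned site; is a registered nonprofit; prepares food on-site → Trade Certificate required.

Operating License, Small Employer License, Trade Certificate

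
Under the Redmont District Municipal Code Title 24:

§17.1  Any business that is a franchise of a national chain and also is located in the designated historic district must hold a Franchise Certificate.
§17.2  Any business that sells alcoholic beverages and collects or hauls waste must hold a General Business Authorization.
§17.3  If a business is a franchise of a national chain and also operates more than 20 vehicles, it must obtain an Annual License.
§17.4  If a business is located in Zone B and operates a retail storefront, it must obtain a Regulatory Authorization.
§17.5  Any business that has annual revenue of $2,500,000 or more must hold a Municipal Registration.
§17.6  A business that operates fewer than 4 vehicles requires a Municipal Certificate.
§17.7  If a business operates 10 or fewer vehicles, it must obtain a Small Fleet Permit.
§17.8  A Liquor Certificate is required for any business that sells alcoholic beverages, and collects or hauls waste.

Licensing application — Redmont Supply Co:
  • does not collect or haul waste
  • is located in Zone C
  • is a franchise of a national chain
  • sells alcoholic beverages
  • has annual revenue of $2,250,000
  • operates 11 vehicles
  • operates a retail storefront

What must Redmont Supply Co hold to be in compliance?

None

§17.1 is a franchise of a national chain; is located in Zone C (not: is located in the designated historic district) → Franchise Certificate not required.
§17.2 sells alcoholic beverages; does not collect or haul waste → General Business Authorization not required.
§17.3 is a franchise of a national chain; vehicles 11 ≤ 20 → Annual License not required.
§17.4 is located in Zone C (not: is located in Zone B); operates a retail storefront → Regulatory Authorization not required.
§17.5 revenue $2,250,000 < $2,500,000 → Municipal Registration not required.
§17.6 vehicles 11 ≥ 4 → Municipal Certificate not required.
§17.7 vehicles 11 > 10 → Small Fleet Permit not required.
§17.8 sells alcoholic beverages; does not collect or haul waste → Liquor Certificate not required.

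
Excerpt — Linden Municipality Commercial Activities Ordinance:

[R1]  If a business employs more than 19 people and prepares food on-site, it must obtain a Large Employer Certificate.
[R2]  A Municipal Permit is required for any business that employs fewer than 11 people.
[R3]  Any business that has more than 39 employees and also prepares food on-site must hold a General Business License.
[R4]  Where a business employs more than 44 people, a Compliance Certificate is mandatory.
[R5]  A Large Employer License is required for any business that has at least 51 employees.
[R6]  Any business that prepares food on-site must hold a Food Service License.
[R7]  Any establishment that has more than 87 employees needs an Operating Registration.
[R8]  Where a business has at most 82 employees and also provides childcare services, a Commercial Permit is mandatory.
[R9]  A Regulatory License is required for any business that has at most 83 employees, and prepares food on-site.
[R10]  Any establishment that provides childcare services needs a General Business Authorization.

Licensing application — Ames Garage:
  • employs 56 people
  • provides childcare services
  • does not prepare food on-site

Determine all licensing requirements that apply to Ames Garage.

Commercial Permit, Compliance Certificate, General Business Authorization, Large Employer License

[R1] employees 56 > 19; does not prepare food on-site → Large Employer Certificate not required.
[R2] employees 56 ≥ 11 → Municipal Permit not required.
[R3] employees 56 > 39; does not prepare food on-site → General Business License not required.
[R4] employees 56 > 44 → Compliance Certificate required.
[R5] employees 56 ≥ 51 → Large Employer License required.
[R6] does not prepare food on-site → Food Service License not required.
[R7] employees 56 ≤ 87 → Operating Registration not required.
[R8] employees 56 ≤ 82; provides childcare services → Commercial Permit required.
[R9] employees 56 ≤ 83; does not prepare food on-site → Regulatory License not required.
[R10] provides childcare services → General Business Authorization required.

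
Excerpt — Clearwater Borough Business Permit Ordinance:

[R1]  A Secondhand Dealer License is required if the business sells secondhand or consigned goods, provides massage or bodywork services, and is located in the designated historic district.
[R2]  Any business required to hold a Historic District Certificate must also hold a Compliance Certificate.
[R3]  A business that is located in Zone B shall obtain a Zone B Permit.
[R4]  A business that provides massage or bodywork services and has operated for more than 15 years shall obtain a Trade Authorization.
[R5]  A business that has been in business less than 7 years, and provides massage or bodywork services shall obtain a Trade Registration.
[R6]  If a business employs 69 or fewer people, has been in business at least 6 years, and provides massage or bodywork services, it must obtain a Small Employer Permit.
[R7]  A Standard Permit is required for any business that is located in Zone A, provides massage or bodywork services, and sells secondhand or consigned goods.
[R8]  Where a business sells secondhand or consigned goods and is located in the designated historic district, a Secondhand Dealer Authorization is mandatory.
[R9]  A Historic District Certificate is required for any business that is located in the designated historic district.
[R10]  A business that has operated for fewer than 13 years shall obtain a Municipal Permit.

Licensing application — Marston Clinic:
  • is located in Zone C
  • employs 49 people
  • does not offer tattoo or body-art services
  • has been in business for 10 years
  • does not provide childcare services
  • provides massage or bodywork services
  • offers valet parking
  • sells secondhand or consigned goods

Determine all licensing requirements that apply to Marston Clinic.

[R1] sells secondhand or consigned goods; provides massage or bodywork services; is located in Zone C (not: is located in the designated historic district) → Secondhand Dealer License not required.
[R2] Historic District Certificate is not required → no effect.
[R3] is located in Zone C (not: is located in Zone B) → Zone B Permit not required.
[R4] provides massage or bodywork services; years in business 10 ≤ 15 → Trade Authorization not required.
[R5] years in business 10 ≥ 7; provides massage or bodywork services → Trade Registration not required.
[R6] employees 49 ≤ 69; years in business 10 ≥ 6; provides massage or bodywork services → Small Employer Permit required.
[R7] is located in Zone C (not: is located in Zone A); provides massage or bodywork services; sells secondhand or consigned goods → Standard Permit not required.
[R8] sells secondhand or consigned goods; is located in Zone C (not: is located in the designated historic district) → Secondhand Dealer Authorization not required.
[R9] is located in Zone C (not: is located in the designated historic district) → Historic District Certificate not required.
[R10] years in business 10 < 13 → Municipal Permit required.

Municipal Permit, Small Employer Permit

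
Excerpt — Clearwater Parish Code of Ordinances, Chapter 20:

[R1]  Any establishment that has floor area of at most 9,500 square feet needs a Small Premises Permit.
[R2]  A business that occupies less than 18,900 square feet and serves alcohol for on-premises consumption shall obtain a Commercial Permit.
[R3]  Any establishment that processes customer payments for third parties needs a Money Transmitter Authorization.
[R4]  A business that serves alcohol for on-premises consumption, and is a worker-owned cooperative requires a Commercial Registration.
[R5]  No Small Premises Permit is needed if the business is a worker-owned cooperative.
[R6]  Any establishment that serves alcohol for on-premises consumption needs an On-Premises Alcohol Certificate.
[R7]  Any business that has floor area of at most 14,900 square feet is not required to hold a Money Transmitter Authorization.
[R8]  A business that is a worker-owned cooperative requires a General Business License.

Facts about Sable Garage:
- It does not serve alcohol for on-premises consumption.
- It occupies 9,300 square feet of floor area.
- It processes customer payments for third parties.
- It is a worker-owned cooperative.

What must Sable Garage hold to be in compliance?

General Business License

[R1] floor area 9,300 square feet ≤ 9,500 square feet → Small Premises Permit required.
[R2] floor area 9,300 square feet < 18,900 square feet; does not serve alcohol for on-premises consumption → Commercial Permit not required.
[R3] processes customer payments for third parties → Money Transmitter Authorization required.
[R4] does not serve alcohol for on-premises consumption; is a worker-owned cooperative → Commercial Registration not required.
[R5] is a worker-owned cooperative → exempt from Small Premises Permit.
[R6] does not serve alcohol for on-premises consumption → On-Premises Alcohol Certificate not required.
[R7] floor area 9,300 square feet ≤ 14,900 square feet → exempt from Money Transmitter Authorization.
[R8] is a worker-owned cooperative → General Business License required.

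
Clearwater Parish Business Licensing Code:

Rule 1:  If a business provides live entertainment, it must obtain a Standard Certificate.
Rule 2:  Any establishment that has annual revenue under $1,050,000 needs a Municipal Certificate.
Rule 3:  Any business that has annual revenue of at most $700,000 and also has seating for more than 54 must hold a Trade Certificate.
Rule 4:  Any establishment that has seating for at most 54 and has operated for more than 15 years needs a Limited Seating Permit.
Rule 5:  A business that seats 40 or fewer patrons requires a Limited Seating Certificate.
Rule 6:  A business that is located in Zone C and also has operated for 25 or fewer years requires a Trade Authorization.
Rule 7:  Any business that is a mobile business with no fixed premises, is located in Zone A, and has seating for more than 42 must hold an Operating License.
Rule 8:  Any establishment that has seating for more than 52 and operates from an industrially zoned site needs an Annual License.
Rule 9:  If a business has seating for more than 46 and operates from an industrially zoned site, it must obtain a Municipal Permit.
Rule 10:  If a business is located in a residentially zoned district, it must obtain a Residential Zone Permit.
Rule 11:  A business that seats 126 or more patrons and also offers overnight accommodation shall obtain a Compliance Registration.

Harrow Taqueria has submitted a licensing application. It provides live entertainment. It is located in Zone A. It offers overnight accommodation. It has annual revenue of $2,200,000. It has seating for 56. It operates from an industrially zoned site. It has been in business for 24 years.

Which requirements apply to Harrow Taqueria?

Annual License, Municipal Permit, Standard Certificate

Rule 1: provides live entertainment → Standard Certificate required.
Rule 2: revenue $2,200,000 ≥ $1,050,000 → Municipal Certificate not required.
Rule 3: revenue $2,200,000 > $700,000; seating 56 > 54 → Trade Certificate not required.
Rule 4: seating 56 > 54; years in business 24 > 15 → Limited Seating Permit not required.
Rule 5: seating 56 > 40 → Limited Seating Certificate not required.
Rule 6: is located in Zone A (not: is located in Zone C); years in business 24 ≤ 25 → Trade Authorization not required.
Rule 7: operates from an industrially zoned site (not: is a mobile business with no fixed premises); is located in Zone A; seating 56 > 42 → Operating License not required.
Rule 8: seating 56 > 52; operates from an industrially zoned site → Annual License required.
Rule 9: seating 56 > 46; operates from an industrially zoned site → Municipal Permit required.
Rule 10: is located in Zone A (not: is located in a residentially zoned district) → Residential Zone Permit not required.
Rule 11: seating 56 < 126; offers overnight accommodation → Compliance Registration not required.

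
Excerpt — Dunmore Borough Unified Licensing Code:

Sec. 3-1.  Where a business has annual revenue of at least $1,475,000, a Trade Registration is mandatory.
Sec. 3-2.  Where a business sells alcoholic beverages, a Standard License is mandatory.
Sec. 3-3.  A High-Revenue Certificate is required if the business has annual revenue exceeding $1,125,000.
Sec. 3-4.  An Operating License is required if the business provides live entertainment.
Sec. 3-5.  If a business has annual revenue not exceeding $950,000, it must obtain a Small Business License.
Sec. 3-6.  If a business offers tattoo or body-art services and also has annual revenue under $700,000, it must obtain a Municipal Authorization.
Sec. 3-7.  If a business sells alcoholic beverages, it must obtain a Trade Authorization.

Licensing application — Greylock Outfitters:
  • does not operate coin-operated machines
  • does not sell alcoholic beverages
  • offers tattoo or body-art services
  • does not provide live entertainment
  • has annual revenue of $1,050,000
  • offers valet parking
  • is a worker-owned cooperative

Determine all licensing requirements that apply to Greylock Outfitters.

None

Sec. 3-1. revenue $1,050,000 < $1,475,000 → Trade Registration not required.
Sec. 3-2. does not sell alcoholic beverages → Standard License not required.
Sec. 3-3. revenue $1,050,000 ≤ $1,125,000 → High-Revenue Certificate not required.
Sec. 3-4. does not provide live entertainment → Operating License not required.
Sec. 3-5. revenue $1,050,000 > $950,000 → Small Business License not required.
Sec. 3-6. offers tattoo or body-art services; revenue $1,050,000 ≥ $700,000 → Municipal Authorization not required.
Sec. 3-7. does not sell alcoholic beverages → Trade Authorization not required.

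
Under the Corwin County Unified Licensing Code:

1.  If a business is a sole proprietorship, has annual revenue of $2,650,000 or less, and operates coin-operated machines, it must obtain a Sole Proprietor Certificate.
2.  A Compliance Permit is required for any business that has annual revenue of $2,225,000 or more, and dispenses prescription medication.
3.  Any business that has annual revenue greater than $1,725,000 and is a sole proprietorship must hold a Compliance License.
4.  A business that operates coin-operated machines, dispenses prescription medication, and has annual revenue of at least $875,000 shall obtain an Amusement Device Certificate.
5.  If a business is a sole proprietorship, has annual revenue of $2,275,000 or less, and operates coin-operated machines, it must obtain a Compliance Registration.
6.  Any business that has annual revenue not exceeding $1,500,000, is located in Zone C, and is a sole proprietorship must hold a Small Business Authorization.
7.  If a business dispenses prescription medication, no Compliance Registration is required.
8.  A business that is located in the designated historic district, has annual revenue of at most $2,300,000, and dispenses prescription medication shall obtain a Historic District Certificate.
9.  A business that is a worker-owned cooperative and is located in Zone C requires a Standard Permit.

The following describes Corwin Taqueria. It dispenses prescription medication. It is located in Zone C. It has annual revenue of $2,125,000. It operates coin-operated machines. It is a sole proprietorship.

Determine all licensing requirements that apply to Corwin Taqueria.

Amusement Device Certificate, Compliance License, Sole Proprietor Certificate

1. is a sole proprietorship; revenue $2,125,000 ≤ $2,650,000; operates coin-operated machines → Sole Proprietor Certificate required.
2. revenue $2,125,000 < $2,225,000; dispenses prescription medication → Compliance Permit not required.
3. revenue $2,125,000 > $1,725,000; is a sole proprietorship → Compliance License required.
4. operates coin-operated machines; dispenses prescription medication; revenue $2,125,000 ≥ $875,000 → Amusement Device Certificate required.
5. is a sole proprietorship; revenue $2,125,000 ≤ $2,275,000; operates coin-operated machines → Compliance Registration required.
6. revenue $2,125,000 > $1,500,000; is located in Zone C; is a sole proprietorship → Small Business Authorization not required.
7. dispenses prescription medication → exempt from Compliance Registration.
8. is located in Zone C (not: is located in the designated historic district); revenue $2,125,000 ≤ $2,300,000; dispenses prescription medication → Historic District Certificate not required.
9. is a sole proprietorship (not: is a worker-owned cooperative); is located in Zone C → Standard Permit not required.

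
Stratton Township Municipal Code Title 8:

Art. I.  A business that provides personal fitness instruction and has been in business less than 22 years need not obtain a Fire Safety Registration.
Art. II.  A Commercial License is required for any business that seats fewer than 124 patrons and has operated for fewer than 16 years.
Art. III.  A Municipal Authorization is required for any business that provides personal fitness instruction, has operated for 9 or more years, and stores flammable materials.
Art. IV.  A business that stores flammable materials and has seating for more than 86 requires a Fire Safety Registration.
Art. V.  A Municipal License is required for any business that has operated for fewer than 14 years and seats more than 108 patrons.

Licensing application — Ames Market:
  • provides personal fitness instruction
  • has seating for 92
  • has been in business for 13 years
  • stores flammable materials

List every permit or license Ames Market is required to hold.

Art. I. provides personal fitness instruction; years in business 13 < 22 → exempt from Fire Safety Registration.
Art. II. seating 92 < 124; years in business 13 < 16 → Commercial License required.
Art. III. provides personal fitness instruction; years in business 13 ≥ 9; stores flammable materials → Municipal Authorization required.
Art. IV. stores flammable materials; seating 92 > 86 → Fire Safety Registration required.
Art. V. years in business 13 < 14; seating 92 ≤ 108 → Municipal License not required.

Commercial License, Municipal Authorization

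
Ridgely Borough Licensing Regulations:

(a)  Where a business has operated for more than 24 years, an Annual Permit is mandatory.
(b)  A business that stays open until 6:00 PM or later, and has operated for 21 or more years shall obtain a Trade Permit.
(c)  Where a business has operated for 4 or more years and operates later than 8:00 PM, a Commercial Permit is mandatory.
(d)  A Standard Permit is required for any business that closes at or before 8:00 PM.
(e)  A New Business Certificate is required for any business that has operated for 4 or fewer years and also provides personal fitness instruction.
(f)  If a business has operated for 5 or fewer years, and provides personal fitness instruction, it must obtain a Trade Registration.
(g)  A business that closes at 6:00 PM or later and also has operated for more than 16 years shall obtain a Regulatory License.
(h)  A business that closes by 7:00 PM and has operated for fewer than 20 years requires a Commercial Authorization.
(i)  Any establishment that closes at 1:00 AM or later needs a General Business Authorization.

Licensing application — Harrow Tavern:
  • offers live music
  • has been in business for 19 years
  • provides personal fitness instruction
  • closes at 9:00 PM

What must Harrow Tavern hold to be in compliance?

(a) years in business 19 ≤ 24 → Annual Permit not required.
(b) closes 9:00 PM, after 6:00 PM; years in business 19 < 21 → Trade Permit not required.
(c) years in business 19 ≥ 4; closes 9:00 PM, after 8:00 PM → Commercial Permit required.
(d) closes 9:00 PM, after 8:00 PM → Standard Permit not required.
(e) years in business 19 > 4; provides personal fitness instruction → New Business Certificate not required.
(f) years in business 19 > 5; provides personal fitness instruction → Trade Registration not required.
(g) closes 9:00 PM, after 6:00 PM; years in business 19 > 16 → Regulatory License required.
(h) closes 9:00 PM, after 7:00 PM; years in business 19 < 20 → Commercial Authorization not required.
(i) closes 9:00 PM, at/before 1:00 AM → General Business Authorization not required.

Commercial Permit, Regulatory License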